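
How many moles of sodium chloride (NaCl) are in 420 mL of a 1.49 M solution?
Moles = Molarity × Volume (L)
Moles = 1.49 M × 0.42 L = 0.6258 mol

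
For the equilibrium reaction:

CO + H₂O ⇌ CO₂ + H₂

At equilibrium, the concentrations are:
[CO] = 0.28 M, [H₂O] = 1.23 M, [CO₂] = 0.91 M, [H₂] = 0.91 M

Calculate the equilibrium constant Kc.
K_c = 2.4045

Kc = ([CO₂] × [H₂]) / ([CO] × [H₂O])
   = ((0.91)·(0.91)) / ((0.28)·(1.23))
   = 0.8281 / 0.3444 = 2.4045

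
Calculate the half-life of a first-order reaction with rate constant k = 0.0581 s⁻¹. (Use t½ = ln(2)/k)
11.93 s

t½ = ln(2)/k = 0.6931/0.0581 = 11.93 s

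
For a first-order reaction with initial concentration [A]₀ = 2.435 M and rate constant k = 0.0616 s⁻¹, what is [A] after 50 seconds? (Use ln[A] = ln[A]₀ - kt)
0.1119 M

ln[A] = ln[A]₀ - k·t = ln(2.435) - (0.0616)·(50) = 0.8899 - 3.0800 = -2.1901
[A] = e^(-2.1901) = 0.1119 M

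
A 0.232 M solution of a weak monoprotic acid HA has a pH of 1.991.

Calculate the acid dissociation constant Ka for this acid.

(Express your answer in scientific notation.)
K_a = 4.70e-04

[H⁺] = 10^(−pH) = 10^(−1.991) = 1.021e-02 M. For HA ⇌ H⁺ + A⁻, Ka = x²/(C − x) = (1.021e-02)²/(0.232 − 1.021e-02) = 4.70e-04.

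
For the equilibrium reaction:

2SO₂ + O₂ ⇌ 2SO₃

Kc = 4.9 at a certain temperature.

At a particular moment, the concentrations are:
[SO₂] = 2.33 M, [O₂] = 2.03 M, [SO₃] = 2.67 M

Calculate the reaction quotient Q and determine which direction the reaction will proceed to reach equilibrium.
Q = 0.647, Q < K, reaction proceeds forward (toward products)

Q = ([SO₃]^2) / ([SO₂]^2 × [O₂])
  = ((2.67)^2) / ((2.33)^2·(2.03)) = 7.1289/11.021 = 0.6469
Since Q = 0.6469 < Kc = 4.9, the reaction proceeds forward (toward products) to reach equilibrium.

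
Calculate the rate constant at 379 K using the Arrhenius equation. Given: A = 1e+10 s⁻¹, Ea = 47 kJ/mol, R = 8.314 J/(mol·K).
3.33e+03 s⁻¹

k = A·exp(-Ea/(R·T)) = 1e+10·exp(-47000/(8.314·379)) = 1e+10·exp(-14.9159) = 1e+10·3.3275e-07 = 3.33e+03 s⁻¹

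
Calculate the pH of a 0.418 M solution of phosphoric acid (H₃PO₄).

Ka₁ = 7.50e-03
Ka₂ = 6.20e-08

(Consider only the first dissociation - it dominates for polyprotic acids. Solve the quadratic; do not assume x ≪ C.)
pH = 1.28

x² + Ka₁·x − Ka₁·C = 0 with Ka₁ = 7.50e-03, C = 0.418.
x = (−Ka₁ + √(Ka₁² + 4·Ka₁·C))/2 = 5.2367e-02 M, so pH = 1.28.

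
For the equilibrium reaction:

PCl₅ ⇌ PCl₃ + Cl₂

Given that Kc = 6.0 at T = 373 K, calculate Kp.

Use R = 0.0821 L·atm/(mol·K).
K_p = 183.7398

Δn = (moles gaseous products) − (moles gaseous reactants) = 1
T = 373 K; RT = 0.0821 × 373 = 30.6233
Kp = Kc·(RT)^Δn = 6.0 × (30.6233)^1 = 6.0 × 30.6233 = 183.7398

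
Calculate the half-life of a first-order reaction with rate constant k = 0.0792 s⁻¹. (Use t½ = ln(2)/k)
8.75 s

t½ = ln(2)/k = 0.6931/0.0792 = 8.75 s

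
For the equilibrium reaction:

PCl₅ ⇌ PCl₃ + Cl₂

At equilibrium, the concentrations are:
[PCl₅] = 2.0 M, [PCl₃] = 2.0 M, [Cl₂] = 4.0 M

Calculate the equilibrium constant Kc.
K_c = 4.0000

Kc = ([PCl₃] × [Cl₂]) / ([PCl₅])
   = ((2.0)·(4.0)) / ((2.0))
   = 8 / 2 = 4.0000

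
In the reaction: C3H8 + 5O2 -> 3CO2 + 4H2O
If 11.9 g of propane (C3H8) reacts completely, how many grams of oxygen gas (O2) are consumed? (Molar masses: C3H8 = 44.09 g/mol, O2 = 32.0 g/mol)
Moles of C3H8 = 11.9 g ÷ 44.09 g/mol = 0.269902 mol
Mole ratio: 5 mol O2 / 1 mol C3H8
Moles of O2 = 0.269902 × (5/1) = 1.34951 mol
Mass of O2 = 1.34951 mol × 32.0 g/mol = 43.18 g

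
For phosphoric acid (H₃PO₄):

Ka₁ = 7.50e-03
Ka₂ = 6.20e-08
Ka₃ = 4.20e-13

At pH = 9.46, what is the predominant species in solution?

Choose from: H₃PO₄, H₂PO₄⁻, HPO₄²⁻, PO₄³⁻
HPO₄²⁻

pKa1 = 2.12, pKa2 = 7.21, pKa3 = 12.38. Each pKa is the crossover between adjacent species; pH = 9.46 lies in the region where HPO₄²⁻ predominates.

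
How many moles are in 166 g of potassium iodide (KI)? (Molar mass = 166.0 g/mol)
Moles = 166 g ÷ 166.0 g/mol = 1 mol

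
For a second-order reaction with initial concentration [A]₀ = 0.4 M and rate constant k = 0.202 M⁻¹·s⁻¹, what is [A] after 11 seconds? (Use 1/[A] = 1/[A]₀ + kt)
0.2118 M

1/[A] = 1/[A]₀ + k·t = 1/0.4 + (0.202)·(11) = 2.5000 + 2.2220 = 4.7220
[A] = 1/4.7220 = 0.2118 M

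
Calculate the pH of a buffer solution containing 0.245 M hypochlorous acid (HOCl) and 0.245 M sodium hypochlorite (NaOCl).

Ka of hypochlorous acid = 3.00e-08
pH = 7.52

pKa = -log(3.00e-08) = 7.52. pH = pKa + log([A⁻]/[HA]) = 7.52 + log(0.245/0.245)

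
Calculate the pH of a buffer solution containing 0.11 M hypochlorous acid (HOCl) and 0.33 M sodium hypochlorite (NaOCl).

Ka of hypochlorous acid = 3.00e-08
pH = 8.00

pKa = -log(3.00e-08) = 7.52. pH = pKa + log([A⁻]/[HA]) = 7.52 + log(0.33/0.11)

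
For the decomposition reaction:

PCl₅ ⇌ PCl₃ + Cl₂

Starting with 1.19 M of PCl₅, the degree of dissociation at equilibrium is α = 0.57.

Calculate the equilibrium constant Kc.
K_c = 0.8991

x = α·[A]₀ = 0.57 × 1.19 = 0.6783 M dissociated.
At eq: [PCl₅] = 1.19 − 0.6783 = 0.5117 M; [PCl₃] = [Cl₂] = x = 0.6783 M.
Kc = [PCl₃][Cl₂]/[PCl₅] = (0.6783)²/0.5117 = 0.8991.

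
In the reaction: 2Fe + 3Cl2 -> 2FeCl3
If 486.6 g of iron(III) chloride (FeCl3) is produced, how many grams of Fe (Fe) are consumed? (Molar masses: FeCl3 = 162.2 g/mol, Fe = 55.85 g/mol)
Moles of FeCl3 = 486.6 g ÷ 162.2 g/mol = 3 mol
Mole ratio: 2 mol Fe / 2 mol FeCl3
Moles of Fe = 3 × (2/2) = 3 mol
Mass of Fe = 3 mol × 55.85 g/mol = 167.6 g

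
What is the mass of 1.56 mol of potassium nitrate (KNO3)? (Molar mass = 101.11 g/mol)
Mass = 1.56 mol × 101.11 g/mol = 157.7 g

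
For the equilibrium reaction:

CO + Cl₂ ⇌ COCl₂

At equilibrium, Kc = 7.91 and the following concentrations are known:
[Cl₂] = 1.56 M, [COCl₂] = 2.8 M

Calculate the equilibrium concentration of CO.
[CO] = 0.2269 M

Kc = ([COCl₂]) / ([CO] × [Cl₂]) = 7.91
[CO]^1 = (product terms)/(Kc · other reactant terms) = 2.8 / (7.91 · 1.56) = 0.22691
[CO] = 0.2269 M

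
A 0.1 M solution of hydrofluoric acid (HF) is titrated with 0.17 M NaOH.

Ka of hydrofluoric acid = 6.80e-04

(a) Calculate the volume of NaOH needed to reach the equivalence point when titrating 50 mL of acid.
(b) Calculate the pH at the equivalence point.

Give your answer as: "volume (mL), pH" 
V = 29.4 mL, pH = 7.98

(a) At equivalence: moles acid = moles base.
moles acid = 0.1 × 0.05 = 0.005 mol; V_NaOH = 0.005/0.17 = 0.02941 L = 29.4 mL.
(b) At equivalence, all acid → conjugate base A⁻ at [A⁻] = 0.005/0.07941 = 0.06296 M.
Kb = Kw/Ka = 1.0e-14/6.80e-04 = 1.471e-11; [OH⁻] = √(Kb·[A⁻]) = 9.623e-07; pOH = 6.02; pH = 14 − pOH = 7.98.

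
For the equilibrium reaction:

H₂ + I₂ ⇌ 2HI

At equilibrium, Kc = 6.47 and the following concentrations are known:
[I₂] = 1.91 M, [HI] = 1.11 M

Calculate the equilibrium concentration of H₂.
[H₂] = 0.0997 M

Kc = ([HI]^2) / ([H₂] × [I₂]) = 6.47
[H₂]^1 = (product terms)/(Kc · other reactant terms) = 1.2321 / (6.47 · 1.91) = 0.099703
[H₂] = 0.0997 M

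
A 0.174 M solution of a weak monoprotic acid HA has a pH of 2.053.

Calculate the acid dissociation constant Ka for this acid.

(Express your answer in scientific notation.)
K_a = 4.74e-04

[H⁺] = 10^(−pH) = 10^(−2.053) = 8.851e-03 M. For HA ⇌ H⁺ + A⁻, Ka = x²/(C − x) = (8.851e-03)²/(0.174 − 8.851e-03) = 4.74e-04.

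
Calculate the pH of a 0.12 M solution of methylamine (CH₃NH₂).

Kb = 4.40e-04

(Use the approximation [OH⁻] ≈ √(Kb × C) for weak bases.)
pH = 11.86

[OH⁻] = √(Kb × C) = √(4.40e-04 × 0.12) = 7.2664e-03. pOH = 2.14, pH = 14 - pOH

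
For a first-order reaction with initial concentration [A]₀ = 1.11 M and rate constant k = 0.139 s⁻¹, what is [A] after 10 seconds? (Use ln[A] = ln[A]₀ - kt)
0.2765 M

ln[A] = ln[A]₀ - k·t = ln(1.11) - (0.139)·(10) = 0.1044 - 1.3900 = -1.2856
[A] = e^(-1.2856) = 0.2765 M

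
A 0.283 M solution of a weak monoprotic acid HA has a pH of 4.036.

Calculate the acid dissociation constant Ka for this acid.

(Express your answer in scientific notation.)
K_a = 2.99e-08

[H⁺] = 10^(−pH) = 10^(−4.036) = 9.204e-05 M. For HA ⇌ H⁺ + A⁻, Ka = x²/(C − x) = (9.204e-05)²/(0.283 − 9.204e-05) = 2.99e-08.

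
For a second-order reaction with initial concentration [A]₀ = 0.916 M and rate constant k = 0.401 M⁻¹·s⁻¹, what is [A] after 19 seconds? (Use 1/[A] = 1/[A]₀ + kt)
0.1148 M

1/[A] = 1/[A]₀ + k·t = 1/0.916 + (0.401)·(19) = 1.0917 + 7.6190 = 8.7107
[A] = 1/8.7107 = 0.1148 M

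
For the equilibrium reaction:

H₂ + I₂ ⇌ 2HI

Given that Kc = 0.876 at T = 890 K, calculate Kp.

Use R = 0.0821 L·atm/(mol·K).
K_p = 0.8760

Δn = (moles gaseous products) − (moles gaseous reactants) = 0
T = 890 K; RT = 0.0821 × 890 = 73.069
Kp = Kc·(RT)^Δn = 0.876 × (73.069)^0 = 0.876 × 1 = 0.8760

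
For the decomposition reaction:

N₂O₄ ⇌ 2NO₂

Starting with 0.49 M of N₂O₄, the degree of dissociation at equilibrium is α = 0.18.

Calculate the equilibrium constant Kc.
K_c = 0.0774

x = α·[A]₀ = 0.18 × 0.49 = 0.0882 M dissociated.
At eq: [N₂O₄] = 0.49 − 0.0882 = 0.4018 M; [NO₂] = 2x = 0.1764 M.
Kc = [NO₂]²/[N₂O₄] = (0.1764)²/0.4018 = 0.07744.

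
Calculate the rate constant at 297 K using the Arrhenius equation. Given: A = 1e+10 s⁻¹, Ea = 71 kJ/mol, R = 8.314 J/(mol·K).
3.25e-03 s⁻¹

k = A·exp(-Ea/(R·T)) = 1e+10·exp(-71000/(8.314·297)) = 1e+10·exp(-28.7536) = 1e+10·3.2545e-13 = 3.25e-03 s⁻¹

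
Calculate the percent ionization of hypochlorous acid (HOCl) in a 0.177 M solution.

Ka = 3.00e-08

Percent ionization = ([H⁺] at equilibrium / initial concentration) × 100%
Percent ionization = 0.0412%

Let x = [H⁺]. Ka = x²/(C - x) ⇒ x² + (3.00e-08)x - (3.00e-08)(0.177) = 0. x = 7.2855e-05. Percent = (7.2855e-05/0.177) × 100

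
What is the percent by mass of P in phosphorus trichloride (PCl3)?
Mass of P in formula = 30.97 × 1 = 30.97 g/mol
Molar mass = 137.32 g/mol
% P = (30.97/137.32) × 100% = 22.55%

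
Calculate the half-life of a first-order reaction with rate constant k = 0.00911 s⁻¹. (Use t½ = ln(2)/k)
76.09 s

t½ = ln(2)/k = 0.6931/0.00911 = 76.09 s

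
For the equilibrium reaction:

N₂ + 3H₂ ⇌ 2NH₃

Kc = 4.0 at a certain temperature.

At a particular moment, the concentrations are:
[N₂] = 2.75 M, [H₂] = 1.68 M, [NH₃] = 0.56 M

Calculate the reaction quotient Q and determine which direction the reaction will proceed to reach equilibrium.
Q = 0.024, Q < K, reaction proceeds forward (toward products)

Q = ([NH₃]^2) / ([N₂] × [H₂]^3)
  = ((0.56)^2) / ((2.75)·(1.68)^3) = 0.3136/13.039 = 0.02405
Since Q = 0.02405 < Kc = 4.0, the reaction proceeds forward (toward products) to reach equilibrium.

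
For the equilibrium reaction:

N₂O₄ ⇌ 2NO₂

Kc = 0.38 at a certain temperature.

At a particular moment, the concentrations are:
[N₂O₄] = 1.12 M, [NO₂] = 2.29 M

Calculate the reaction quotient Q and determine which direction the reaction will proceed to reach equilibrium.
Q = 4.682, Q > K, reaction proceeds reverse (toward reactants)

Q = ([NO₂]^2) / ([N₂O₄])
  = ((2.29)^2) / ((1.12)) = 5.2441/1.12 = 4.682
Since Q = 4.682 > Kc = 0.38, the reaction proceeds reverse (toward reactants) to reach equilibrium.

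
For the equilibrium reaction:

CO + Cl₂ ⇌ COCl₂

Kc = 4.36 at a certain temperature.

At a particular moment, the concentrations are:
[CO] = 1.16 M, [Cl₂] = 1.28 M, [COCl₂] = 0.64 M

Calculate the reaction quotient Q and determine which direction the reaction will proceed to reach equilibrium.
Q = 0.431, Q < K, reaction proceeds forward (toward products)

Q = ([COCl₂]) / ([CO] × [Cl₂])
  = ((0.64)) / ((1.16)·(1.28)) = 0.64/1.4848 = 0.431
Since Q = 0.431 < Kc = 4.36, the reaction proceeds forward (toward products) to reach equilibrium.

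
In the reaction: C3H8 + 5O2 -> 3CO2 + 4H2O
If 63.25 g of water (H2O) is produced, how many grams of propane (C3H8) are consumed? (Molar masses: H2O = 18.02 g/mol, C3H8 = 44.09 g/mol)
Moles of H2O = 63.25 g ÷ 18.02 g/mol = 3.50999 mol
Mole ratio: 1 mol C3H8 / 4 mol H2O
Moles of C3H8 = 3.50999 × (1/4) = 0.877497 mol
Mass of C3H8 = 0.877497 mol × 44.09 g/mol = 38.69 g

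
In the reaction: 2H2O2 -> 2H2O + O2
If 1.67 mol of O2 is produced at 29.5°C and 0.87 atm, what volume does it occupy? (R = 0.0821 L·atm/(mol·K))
T = 29.5°C + 273.15 = 302.65 K
V = nRT/P = (1.67 × 0.0821 × 302.65) / 0.87
V = 47.70 L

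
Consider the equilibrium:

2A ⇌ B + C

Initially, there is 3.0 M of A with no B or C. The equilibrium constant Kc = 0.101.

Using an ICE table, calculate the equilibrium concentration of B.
[B] = 0.583 M

ICE: [A] = 3.0 − 2x, [B] = [C] = x.
Kc = x²/(3.0 − 2x)² = 0.101 ⇒ √Kc = x/(3.0 − 2x).
x = √0.101·3.0/(1 + 2√0.101) = 0.3178·3.0/1.6356 = 0.58291.
[B] = x = 0.583 M.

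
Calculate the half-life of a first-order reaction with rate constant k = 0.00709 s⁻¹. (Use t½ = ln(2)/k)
97.76 s

t½ = ln(2)/k = 0.6931/0.00709 = 97.76 s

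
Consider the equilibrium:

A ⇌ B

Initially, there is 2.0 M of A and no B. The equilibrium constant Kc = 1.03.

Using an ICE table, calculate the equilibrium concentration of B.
[B] = 1.015 M

ICE: [A] = 2.0 − x, [B] = x.
Kc = x/(2.0 − x) = 1.03 ⇒ x = 1.03·2.0/(1 + 1.03) = 2.06/2.03 = 1.015.
[B] = x = 1.015 M.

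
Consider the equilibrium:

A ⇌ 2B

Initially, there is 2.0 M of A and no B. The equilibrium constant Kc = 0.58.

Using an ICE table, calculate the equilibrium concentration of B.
[B] = 0.942 M

ICE: [A] = 2.0 − x, [B] = 2x.
Kc = (2x)²/(2.0 − x) = 0.58 ⇒ 4x² + 0.58x − 1.16 = 0.
x = (−0.58 + √(0.58² + 4·4·1.16))/(2·4) = (−0.58 + √18.896)/8 = 0.47087.
[B] = 2x = 0.942 M.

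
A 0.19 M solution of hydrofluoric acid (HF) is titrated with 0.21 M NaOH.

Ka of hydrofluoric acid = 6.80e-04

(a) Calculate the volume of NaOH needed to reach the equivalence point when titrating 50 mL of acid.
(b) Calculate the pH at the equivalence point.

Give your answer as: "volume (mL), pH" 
V = 45.2 mL, pH = 8.08

(a) At equivalence: moles acid = moles base.
moles acid = 0.19 × 0.05 = 0.0095 mol; V_NaOH = 0.0095/0.21 = 0.04524 L = 45.2 mL.
(b) At equivalence, all acid → conjugate base A⁻ at [A⁻] = 0.0095/0.09524 = 0.09975 M.
Kb = Kw/Ka = 1.0e-14/6.80e-04 = 1.471e-11; [OH⁻] = √(Kb·[A⁻]) = 1.211e-06; pOH = 5.92; pH = 14 − pOH = 8.08.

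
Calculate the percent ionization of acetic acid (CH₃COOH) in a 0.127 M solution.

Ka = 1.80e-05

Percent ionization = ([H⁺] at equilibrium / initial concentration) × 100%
Percent ionization = 1.18%

Let x = [H⁺]. Ka = x²/(C - x) ⇒ x² + (1.80e-05)x - (1.80e-05)(0.127) = 0. x = 1.5030e-03. Percent = (1.5030e-03/0.127) × 100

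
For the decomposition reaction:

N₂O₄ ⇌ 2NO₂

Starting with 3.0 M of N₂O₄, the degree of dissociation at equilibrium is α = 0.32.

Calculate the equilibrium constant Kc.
K_c = 1.8071

x = α·[A]₀ = 0.32 × 3.0 = 0.96 M dissociated.
At eq: [N₂O₄] = 3.0 − 0.96 = 2.04 M; [NO₂] = 2x = 1.92 M.
Kc = [NO₂]²/[N₂O₄] = (1.92)²/2.04 = 1.807.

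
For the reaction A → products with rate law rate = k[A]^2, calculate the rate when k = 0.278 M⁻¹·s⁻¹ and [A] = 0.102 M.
0.002892 M/s

rate = k·[A]^2 = 0.278·(0.102)^2 = 0.278·0.010404 = 0.002892 M/s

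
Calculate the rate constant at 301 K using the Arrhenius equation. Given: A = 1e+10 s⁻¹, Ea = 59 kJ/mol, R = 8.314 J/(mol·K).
5.77e-01 s⁻¹

k = A·exp(-Ea/(R·T)) = 1e+10·exp(-59000/(8.314·301)) = 1e+10·exp(-23.5763) = 1e+10·5.7670e-11 = 5.77e-01 s⁻¹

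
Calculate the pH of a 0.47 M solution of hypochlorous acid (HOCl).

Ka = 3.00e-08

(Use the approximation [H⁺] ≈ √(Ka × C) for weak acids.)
pH = 3.93

[H⁺] = √(Ka × C) = √(3.00e-08 × 0.47) = 1.1874e-04. pH = -log(1.1874e-04)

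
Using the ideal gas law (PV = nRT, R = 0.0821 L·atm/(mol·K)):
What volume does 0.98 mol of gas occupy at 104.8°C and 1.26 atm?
T = 104.8°C + 273.15 = 377.95 K
V = nRT/P = (0.98 × 0.0821 × 377.95) / 1.26
V = 24.13 L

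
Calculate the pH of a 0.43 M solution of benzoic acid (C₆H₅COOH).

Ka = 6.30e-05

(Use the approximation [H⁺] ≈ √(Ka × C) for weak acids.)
pH = 2.28

[H⁺] = √(Ka × C) = √(6.30e-05 × 0.43) = 5.2048e-03. pH = -log(5.2048e-03)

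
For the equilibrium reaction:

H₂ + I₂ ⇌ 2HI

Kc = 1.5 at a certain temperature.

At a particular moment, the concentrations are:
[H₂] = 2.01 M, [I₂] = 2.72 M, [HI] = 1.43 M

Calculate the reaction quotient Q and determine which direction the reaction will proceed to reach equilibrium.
Q = 0.374, Q < K, reaction proceeds forward (toward products)

Q = ([HI]^2) / ([H₂] × [I₂])
  = ((1.43)^2) / ((2.01)·(2.72)) = 2.0449/5.4672 = 0.374
Since Q = 0.374 < Kc = 1.5, the reaction proceeds forward (toward products) to reach equilibrium.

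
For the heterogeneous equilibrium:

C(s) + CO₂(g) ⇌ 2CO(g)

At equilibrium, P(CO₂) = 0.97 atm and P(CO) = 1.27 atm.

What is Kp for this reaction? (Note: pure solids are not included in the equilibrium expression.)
K_p = 1.663

Solid C is excluded.
Kp = P(CO)²/P(CO₂) = (1.27)²/0.97 = 1.613/0.97 = 1.663.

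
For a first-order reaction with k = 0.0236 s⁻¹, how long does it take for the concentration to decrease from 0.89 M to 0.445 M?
29.37 s

From ln[A] = ln[A]₀ - k·t: t = ln([A]₀/[A])/k = ln(0.89/0.445)/0.0236 = ln(2.0000)/0.0236 = 0.6931/0.0236 = 29.37 s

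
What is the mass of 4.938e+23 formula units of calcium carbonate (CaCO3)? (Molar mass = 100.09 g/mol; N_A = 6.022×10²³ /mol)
Moles = 4.938e+23 ÷ 6.022×10²³ = 0.819993 mol
Mass = 0.819993 mol × 100.09 g/mol = 82.07 g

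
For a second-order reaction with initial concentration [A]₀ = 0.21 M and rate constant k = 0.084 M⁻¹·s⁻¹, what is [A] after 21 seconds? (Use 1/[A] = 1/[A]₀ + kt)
0.1532 M

1/[A] = 1/[A]₀ + k·t = 1/0.21 + (0.084)·(21) = 4.7619 + 1.7640 = 6.5259
[A] = 1/6.5259 = 0.1532 M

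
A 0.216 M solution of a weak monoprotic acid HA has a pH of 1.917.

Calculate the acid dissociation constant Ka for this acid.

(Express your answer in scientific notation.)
K_a = 7.19e-04

[H⁺] = 10^(−pH) = 10^(−1.917) = 1.211e-02 M. For HA ⇌ H⁺ + A⁻, Ka = x²/(C − x) = (1.211e-02)²/(0.216 − 1.211e-02) = 7.19e-04.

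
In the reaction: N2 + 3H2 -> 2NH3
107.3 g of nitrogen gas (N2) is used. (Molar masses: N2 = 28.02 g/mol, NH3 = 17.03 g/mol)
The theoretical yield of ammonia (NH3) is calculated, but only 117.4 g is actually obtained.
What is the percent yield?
Moles of N2 = 107.3 g ÷ 28.02 g/mol = 3.82941 mol
Mole ratio: 2 mol NH3 / 1 mol N2
Moles of NH3 = 3.82941 × (2/1) = 7.65882 mol
Theoretical yield = 7.65882 mol × 17.03 g/mol = 130.43 g
Actual yield = 117.4 g
Percent yield = (117.4 / 130.43) × 100% = 90.0%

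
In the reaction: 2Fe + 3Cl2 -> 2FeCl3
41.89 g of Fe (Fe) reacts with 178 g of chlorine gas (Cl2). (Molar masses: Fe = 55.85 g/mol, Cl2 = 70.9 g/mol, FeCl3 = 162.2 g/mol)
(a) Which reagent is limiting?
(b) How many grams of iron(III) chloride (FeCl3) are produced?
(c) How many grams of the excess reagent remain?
(a) Fe, (b) 121.7 g, (c) 98.23 g

Moles of Fe = 41.89 g ÷ 55.85 g/mol = 0.750045 mol
Moles of Cl2 = 178 g ÷ 70.9 g/mol = 2.51058 mol
Moles ÷ coefficient: Fe: 0.750045/2 = 0.375, Cl2: 2.51058/3 = 0.8369
(a) Fe has the smaller value, so Fe is the limiting reagent.
(b) Moles of FeCl3 = 0.750045 mol Fe × (2/2) = 0.750045 mol; mass = 0.750045 mol × 162.2 g/mol = 121.7 g
(c) Cl2 consumed = 0.750045 × (3/2) = 1.12507 mol; remaining = 2.51058 − 1.12507 = 1.38551 mol; mass = 1.38551 mol × 70.9 g/mol = 98.23 g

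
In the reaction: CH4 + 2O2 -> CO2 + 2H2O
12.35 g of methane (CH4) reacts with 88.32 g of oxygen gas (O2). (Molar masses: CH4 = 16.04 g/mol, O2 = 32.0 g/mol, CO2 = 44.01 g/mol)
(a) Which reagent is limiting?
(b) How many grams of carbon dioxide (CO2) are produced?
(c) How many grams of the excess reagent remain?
(a) CH4, (b) 33.89 g, (c) 39.04 g

Moles of CH4 = 12.35 g ÷ 16.04 g/mol = 0.76995 mol
Moles of O2 = 88.32 g ÷ 32.0 g/mol = 2.76 mol
Moles ÷ coefficient: CH4: 0.76995/1 = 0.77, O2: 2.76/2 = 1.38
(a) CH4 has the smaller value, so CH4 is the limiting reagent.
(b) Moles of CO2 = 0.76995 mol CH4 × (1/1) = 0.76995 mol; mass = 0.76995 mol × 44.01 g/mol = 33.89 g
(c) O2 consumed = 0.76995 × (2/1) = 1.5399 mol; remaining = 2.76 − 1.5399 = 1.2201 mol; mass = 1.2201 mol × 32.0 g/mol = 39.04 g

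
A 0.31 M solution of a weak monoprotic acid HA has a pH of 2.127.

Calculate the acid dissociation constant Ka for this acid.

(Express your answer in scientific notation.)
K_a = 1.84e-04

[H⁺] = 10^(−pH) = 10^(−2.127) = 7.464e-03 M. For HA ⇌ H⁺ + A⁻, Ka = x²/(C − x) = (7.464e-03)²/(0.31 − 7.464e-03) = 1.84e-04.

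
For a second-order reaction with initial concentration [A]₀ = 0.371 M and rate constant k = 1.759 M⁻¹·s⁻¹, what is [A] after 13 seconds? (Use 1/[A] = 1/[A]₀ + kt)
0.0391 M

1/[A] = 1/[A]₀ + k·t = 1/0.371 + (1.759)·(13) = 2.6954 + 22.8670 = 25.5624
[A] = 1/25.5624 = 0.0391 M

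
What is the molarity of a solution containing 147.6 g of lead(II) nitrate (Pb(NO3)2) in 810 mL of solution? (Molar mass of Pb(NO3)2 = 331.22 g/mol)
Moles of Pb(NO3)2 = 147.6 g ÷ 331.22 g/mol = 0.445625 mol
Volume = 810 mL = 0.81 L
Molarity = 0.445625 mol ÷ 0.81 L = 0.5502 M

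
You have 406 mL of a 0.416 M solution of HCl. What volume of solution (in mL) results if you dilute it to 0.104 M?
Using M₁V₁ = M₂V₂:
0.416 × 406 = 0.104 × V₂
V₂ = (0.416 × 406) / 0.104 = 1624 mL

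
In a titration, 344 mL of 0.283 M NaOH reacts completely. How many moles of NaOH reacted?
Moles = Molarity × Volume (L)
Moles = 0.283 M × 0.344 L = 0.09735 mol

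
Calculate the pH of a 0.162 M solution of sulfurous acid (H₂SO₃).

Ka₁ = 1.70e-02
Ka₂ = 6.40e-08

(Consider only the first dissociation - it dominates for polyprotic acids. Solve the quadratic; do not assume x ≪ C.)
pH = 1.35

x² + Ka₁·x − Ka₁·C = 0 with Ka₁ = 1.70e-02, C = 0.162.
x = (−Ka₁ + √(Ka₁² + 4·Ka₁·C))/2 = 4.4662e-02 M, so pH = 1.35.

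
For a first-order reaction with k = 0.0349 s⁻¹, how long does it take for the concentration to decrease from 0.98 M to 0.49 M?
19.86 s

From ln[A] = ln[A]₀ - k·t: t = ln([A]₀/[A])/k = ln(0.98/0.49)/0.0349 = ln(2.0000)/0.0349 = 0.6931/0.0349 = 19.86 s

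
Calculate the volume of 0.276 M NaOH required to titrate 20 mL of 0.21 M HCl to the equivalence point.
V_{base} = 15.2 mL

At equivalence: moles acid = moles base.
moles HCl = 0.21 M × 0.02 L = 0.0042 mol
V_NaOH = 0.0042 mol ÷ 0.276 M = 0.01522 L = 15.2 mL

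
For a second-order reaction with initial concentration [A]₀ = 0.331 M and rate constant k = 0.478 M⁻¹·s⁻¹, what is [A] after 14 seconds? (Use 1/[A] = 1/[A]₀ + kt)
0.1030 M

1/[A] = 1/[A]₀ + k·t = 1/0.331 + (0.478)·(14) = 3.0211 + 6.6920 = 9.7131
[A] = 1/9.7131 = 0.1030 M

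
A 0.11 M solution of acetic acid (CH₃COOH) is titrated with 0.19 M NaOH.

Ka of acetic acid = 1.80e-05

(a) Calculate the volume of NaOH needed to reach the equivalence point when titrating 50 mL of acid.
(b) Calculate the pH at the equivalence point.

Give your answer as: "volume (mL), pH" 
V = 28.9 mL, pH = 8.79

(a) At equivalence: moles acid = moles base.
moles acid = 0.11 × 0.05 = 0.0055 mol; V_NaOH = 0.0055/0.19 = 0.02895 L = 28.9 mL.
(b) At equivalence, all acid → conjugate base A⁻ at [A⁻] = 0.0055/0.07895 = 0.06967 M.
Kb = Kw/Ka = 1.0e-14/1.80e-05 = 5.556e-10; [OH⁻] = √(Kb·[A⁻]) = 6.221e-06; pOH = 5.21; pH = 14 − pOH = 8.79.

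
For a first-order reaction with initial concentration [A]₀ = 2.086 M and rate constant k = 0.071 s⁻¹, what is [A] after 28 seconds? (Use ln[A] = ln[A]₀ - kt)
0.2857 M

ln[A] = ln[A]₀ - k·t = ln(2.086) - (0.071)·(28) = 0.7352 - 1.9880 = -1.2528
[A] = e^(-1.2528) = 0.2857 M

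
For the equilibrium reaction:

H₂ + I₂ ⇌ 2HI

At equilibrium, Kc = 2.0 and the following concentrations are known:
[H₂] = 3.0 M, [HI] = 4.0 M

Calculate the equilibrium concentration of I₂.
[I₂] = 2.6667 M

Kc = ([HI]^2) / ([H₂] × [I₂]) = 2.0
[I₂]^1 = (product terms)/(Kc · other reactant terms) = 16 / (2.0 · 3) = 2.6667
[I₂] = 2.6667 M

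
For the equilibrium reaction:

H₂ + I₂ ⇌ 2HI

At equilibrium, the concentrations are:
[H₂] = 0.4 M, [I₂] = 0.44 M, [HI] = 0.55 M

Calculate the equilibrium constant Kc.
K_c = 1.7188

Kc = ([HI]^2) / ([H₂] × [I₂])
   = ((0.55)^2) / ((0.4)·(0.44))
   = 0.3025 / 0.176 = 1.7188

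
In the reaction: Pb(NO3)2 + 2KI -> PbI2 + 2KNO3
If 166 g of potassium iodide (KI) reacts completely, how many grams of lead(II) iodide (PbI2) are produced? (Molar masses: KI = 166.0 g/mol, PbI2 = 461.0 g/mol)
Moles of KI = 166 g ÷ 166.0 g/mol = 1 mol
Mole ratio: 1 mol PbI2 / 2 mol KI
Moles of PbI2 = 1 × (1/2) = 0.5 mol
Mass of PbI2 = 0.5 mol × 461.0 g/mol = 230.5 g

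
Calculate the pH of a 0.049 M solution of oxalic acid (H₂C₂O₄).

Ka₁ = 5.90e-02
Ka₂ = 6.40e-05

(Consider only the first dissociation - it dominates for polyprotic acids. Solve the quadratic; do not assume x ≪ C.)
pH = 1.50

x² + Ka₁·x − Ka₁·C = 0 with Ka₁ = 5.90e-02, C = 0.049.
x = (−Ka₁ + √(Ka₁² + 4·Ka₁·C))/2 = 3.1829e-02 M, so pH = 1.50.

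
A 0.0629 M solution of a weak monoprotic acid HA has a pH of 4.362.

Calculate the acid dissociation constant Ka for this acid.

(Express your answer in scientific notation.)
K_a = 3.00e-08

[H⁺] = 10^(−pH) = 10^(−4.362) = 4.345e-05 M. For HA ⇌ H⁺ + A⁻, Ka = x²/(C − x) = (4.345e-05)²/(0.0629 − 4.345e-05) = 3.00e-08.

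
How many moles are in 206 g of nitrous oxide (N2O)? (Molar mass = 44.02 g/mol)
Moles = 206 g ÷ 44.02 g/mol = 4.68 mol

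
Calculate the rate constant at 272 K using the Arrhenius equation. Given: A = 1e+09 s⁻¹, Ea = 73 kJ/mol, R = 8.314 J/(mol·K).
9.56e-06 s⁻¹

k = A·exp(-Ea/(R·T)) = 1e+09·exp(-73000/(8.314·272)) = 1e+09·exp(-32.2808) = 1e+09·9.5640e-15 = 9.56e-06 s⁻¹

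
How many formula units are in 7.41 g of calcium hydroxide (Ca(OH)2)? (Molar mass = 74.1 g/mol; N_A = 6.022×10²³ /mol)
Moles = 7.41 g ÷ 74.1 g/mol = 0.1 mol
Formula units = 0.1 mol × 6.022×10²³ /mol = 6.022e+22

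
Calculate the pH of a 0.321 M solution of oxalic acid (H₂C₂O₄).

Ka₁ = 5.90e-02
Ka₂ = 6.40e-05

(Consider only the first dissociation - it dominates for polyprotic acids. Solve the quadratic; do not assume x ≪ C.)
pH = 0.95

x² + Ka₁·x − Ka₁·C = 0 with Ka₁ = 5.90e-02, C = 0.321.
x = (−Ka₁ + √(Ka₁² + 4·Ka₁·C))/2 = 1.1125e-01 M, so pH = 0.95.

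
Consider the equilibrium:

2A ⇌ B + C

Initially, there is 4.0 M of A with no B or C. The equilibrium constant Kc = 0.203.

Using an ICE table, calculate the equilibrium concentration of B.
[B] = 0.948 M

ICE: [A] = 4.0 − 2x, [B] = [C] = x.
Kc = x²/(4.0 − 2x)² = 0.203 ⇒ √Kc = x/(4.0 − 2x).
x = √0.203·4.0/(1 + 2√0.203) = 0.45056·4.0/1.9011 = 0.94798.
[B] = x = 0.948 M.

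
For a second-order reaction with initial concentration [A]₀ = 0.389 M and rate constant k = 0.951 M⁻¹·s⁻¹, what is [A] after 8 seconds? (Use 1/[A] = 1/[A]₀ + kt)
0.0982 M

1/[A] = 1/[A]₀ + k·t = 1/0.389 + (0.951)·(8) = 2.5707 + 7.6080 = 10.1787
[A] = 1/10.1787 = 0.0982 M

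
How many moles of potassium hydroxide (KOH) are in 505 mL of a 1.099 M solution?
Moles = Molarity × Volume (L)
Moles = 1.099 M × 0.505 L = 0.555 mol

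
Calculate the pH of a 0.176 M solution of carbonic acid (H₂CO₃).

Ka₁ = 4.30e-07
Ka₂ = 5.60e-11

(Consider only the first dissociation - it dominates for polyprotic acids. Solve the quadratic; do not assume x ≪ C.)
pH = 3.56

x² + Ka₁·x − Ka₁·C = 0 with Ka₁ = 4.30e-07, C = 0.176.
x = (−Ka₁ + √(Ka₁² + 4·Ka₁·C))/2 = 2.7489e-04 M, so pH = 3.56.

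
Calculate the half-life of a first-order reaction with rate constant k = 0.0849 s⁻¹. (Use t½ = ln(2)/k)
8.16 s

t½ = ln(2)/k = 0.6931/0.0849 = 8.16 s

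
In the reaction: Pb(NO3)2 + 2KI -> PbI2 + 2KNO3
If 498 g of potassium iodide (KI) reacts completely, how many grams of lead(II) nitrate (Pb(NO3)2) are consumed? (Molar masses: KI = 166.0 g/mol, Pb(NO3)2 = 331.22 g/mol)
Moles of KI = 498 g ÷ 166.0 g/mol = 3 mol
Mole ratio: 1 mol Pb(NO3)2 / 2 mol KI
Moles of Pb(NO3)2 = 3 × (1/2) = 1.5 mol
Mass of Pb(NO3)2 = 1.5 mol × 331.22 g/mol = 496.8 g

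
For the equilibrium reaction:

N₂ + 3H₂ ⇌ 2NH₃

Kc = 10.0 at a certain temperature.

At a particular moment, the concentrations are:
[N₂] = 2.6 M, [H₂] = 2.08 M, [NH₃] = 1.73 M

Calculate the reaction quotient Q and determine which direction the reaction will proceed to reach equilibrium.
Q = 0.128, Q < K, reaction proceeds forward (toward products)

Q = ([NH₃]^2) / ([N₂] × [H₂]^3)
  = ((1.73)^2) / ((2.6)·(2.08)^3) = 2.9929/23.397 = 0.1279
Since Q = 0.1279 < Kc = 10.0, the reaction proceeds forward (toward products) to reach equilibrium.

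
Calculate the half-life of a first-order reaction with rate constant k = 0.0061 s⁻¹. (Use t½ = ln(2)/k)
113.63 s

t½ = ln(2)/k = 0.6931/0.0061 = 113.63 s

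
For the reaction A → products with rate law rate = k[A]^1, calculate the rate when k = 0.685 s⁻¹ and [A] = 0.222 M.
0.1521 M/s

rate = k·[A]^1 = 0.685·(0.222)^1 = 0.685·0.222 = 0.1521 M/s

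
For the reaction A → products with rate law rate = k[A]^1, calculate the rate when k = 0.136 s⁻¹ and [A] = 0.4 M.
0.0544 M/s

rate = k·[A]^1 = 0.136·(0.4)^1 = 0.136·0.4 = 0.0544 M/s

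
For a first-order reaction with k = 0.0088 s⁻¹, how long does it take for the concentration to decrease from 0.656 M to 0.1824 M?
145.45 s

From ln[A] = ln[A]₀ - k·t: t = ln([A]₀/[A])/k = ln(0.656/0.1824)/0.0088 = ln(3.5965)/0.0088 = 1.2800/0.0088 = 145.45 s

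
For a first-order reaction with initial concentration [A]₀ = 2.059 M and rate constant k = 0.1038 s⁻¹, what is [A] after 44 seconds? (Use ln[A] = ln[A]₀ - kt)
0.0214 M

ln[A] = ln[A]₀ - k·t = ln(2.059) - (0.1038)·(44) = 0.7222 - 4.5672 = -3.8450
[A] = e^(-3.8450) = 0.0214 M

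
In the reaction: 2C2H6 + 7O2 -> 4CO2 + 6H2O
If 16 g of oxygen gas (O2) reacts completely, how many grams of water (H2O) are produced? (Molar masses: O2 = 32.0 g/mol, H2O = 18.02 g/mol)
Moles of O2 = 16 g ÷ 32.0 g/mol = 0.5 mol
Mole ratio: 6 mol H2O / 7 mol O2
Moles of H2O = 0.5 × (6/7) = 0.428571 mol
Mass of H2O = 0.428571 mol × 18.02 g/mol = 7.723 g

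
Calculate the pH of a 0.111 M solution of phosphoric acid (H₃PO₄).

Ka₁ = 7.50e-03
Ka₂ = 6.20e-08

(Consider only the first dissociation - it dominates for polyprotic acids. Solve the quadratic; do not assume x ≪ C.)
pH = 1.60

x² + Ka₁·x − Ka₁·C = 0 with Ka₁ = 7.50e-03, C = 0.111.
x = (−Ka₁ + √(Ka₁² + 4·Ka₁·C))/2 = 2.5346e-02 M, so pH = 1.60.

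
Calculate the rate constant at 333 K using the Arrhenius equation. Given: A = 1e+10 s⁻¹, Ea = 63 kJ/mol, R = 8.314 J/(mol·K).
1.31e+00 s⁻¹

k = A·exp(-Ea/(R·T)) = 1e+10·exp(-63000/(8.314·333)) = 1e+10·exp(-22.7555) = 1e+10·1.3104e-10 = 1.31e+00 s⁻¹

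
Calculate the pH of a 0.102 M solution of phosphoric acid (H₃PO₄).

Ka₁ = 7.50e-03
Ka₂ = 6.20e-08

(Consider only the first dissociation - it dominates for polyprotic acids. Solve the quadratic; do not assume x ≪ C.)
pH = 1.62

x² + Ka₁·x − Ka₁·C = 0 with Ka₁ = 7.50e-03, C = 0.102.
x = (−Ka₁ + √(Ka₁² + 4·Ka₁·C))/2 = 2.4162e-02 M, so pH = 1.62.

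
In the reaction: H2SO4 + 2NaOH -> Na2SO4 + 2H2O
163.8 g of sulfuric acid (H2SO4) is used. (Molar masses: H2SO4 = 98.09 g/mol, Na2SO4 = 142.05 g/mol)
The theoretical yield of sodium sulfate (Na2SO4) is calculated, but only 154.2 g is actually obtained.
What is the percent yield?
Moles of H2SO4 = 163.8 g ÷ 98.09 g/mol = 1.66989 mol
Mole ratio: 1 mol Na2SO4 / 1 mol H2SO4
Moles of Na2SO4 = 1.66989 × (1/1) = 1.66989 mol
Theoretical yield = 1.66989 mol × 142.05 g/mol = 237.21 g
Actual yield = 154.2 g
Percent yield = (154.2 / 237.21) × 100% = 65.0%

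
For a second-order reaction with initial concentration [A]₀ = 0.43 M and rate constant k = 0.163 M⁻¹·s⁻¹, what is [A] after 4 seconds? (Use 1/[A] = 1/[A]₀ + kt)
0.3358 M

1/[A] = 1/[A]₀ + k·t = 1/0.43 + (0.163)·(4) = 2.3256 + 0.6520 = 2.9776
[A] = 1/2.9776 = 0.3358 M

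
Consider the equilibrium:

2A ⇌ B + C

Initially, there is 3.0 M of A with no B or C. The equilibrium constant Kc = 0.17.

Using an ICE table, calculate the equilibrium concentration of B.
[B] = 0.678 M

ICE: [A] = 3.0 − 2x, [B] = [C] = x.
Kc = x²/(3.0 − 2x)² = 0.17 ⇒ √Kc = x/(3.0 − 2x).
x = √0.17·3.0/(1 + 2√0.17) = 0.41231·3.0/1.8246 = 0.67791.
[B] = x = 0.678 M.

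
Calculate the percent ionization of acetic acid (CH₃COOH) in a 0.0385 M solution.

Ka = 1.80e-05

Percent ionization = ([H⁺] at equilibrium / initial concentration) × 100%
Percent ionization = 2.14%

Let x = [H⁺]. Ka = x²/(C - x) ⇒ x² + (1.80e-05)x - (1.80e-05)(0.0385) = 0. x = 8.2351e-04. Percent = (8.2351e-04/0.0385) × 100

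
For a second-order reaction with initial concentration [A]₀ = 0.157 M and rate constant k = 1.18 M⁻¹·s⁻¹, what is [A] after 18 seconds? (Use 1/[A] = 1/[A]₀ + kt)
0.0362 M

1/[A] = 1/[A]₀ + k·t = 1/0.157 + (1.18)·(18) = 6.3694 + 21.2400 = 27.6094
[A] = 1/27.6094 = 0.0362 M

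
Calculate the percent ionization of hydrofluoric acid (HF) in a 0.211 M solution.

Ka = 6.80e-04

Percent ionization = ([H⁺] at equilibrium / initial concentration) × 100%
Percent ionization = 5.52%

Let x = [H⁺]. Ka = x²/(C - x) ⇒ x² + (6.80e-04)x - (6.80e-04)(0.211) = 0. x = 1.1643e-02. Percent = (1.1643e-02/0.211) × 100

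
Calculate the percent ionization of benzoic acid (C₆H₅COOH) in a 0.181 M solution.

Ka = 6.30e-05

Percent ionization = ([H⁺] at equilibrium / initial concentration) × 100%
Percent ionization = 1.85%

Let x = [H⁺]. Ka = x²/(C - x) ⇒ x² + (6.30e-05)x - (6.30e-05)(0.181) = 0. x = 3.3455e-03. Percent = (3.3455e-03/0.181) × 100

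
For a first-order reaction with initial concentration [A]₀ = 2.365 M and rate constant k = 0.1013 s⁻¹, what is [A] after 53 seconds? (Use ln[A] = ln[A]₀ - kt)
0.0110 M

ln[A] = ln[A]₀ - k·t = ln(2.365) - (0.1013)·(53) = 0.8608 - 5.3689 = -4.5081
[A] = e^(-4.5081) = 0.0110 M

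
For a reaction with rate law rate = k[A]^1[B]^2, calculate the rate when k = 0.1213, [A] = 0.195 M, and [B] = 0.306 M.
0.002215 M/s

rate = k·[A]^1·[B]^2 = 0.1213·(0.195)^1·(0.306)^2 = 0.1213·0.195·0.093636 = 0.002215 M/s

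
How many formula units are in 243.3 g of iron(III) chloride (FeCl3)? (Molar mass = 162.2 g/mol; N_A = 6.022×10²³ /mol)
Moles = 243.3 g ÷ 162.2 g/mol = 1.5 mol
Formula units = 1.5 mol × 6.022×10²³ /mol = 9.033e+23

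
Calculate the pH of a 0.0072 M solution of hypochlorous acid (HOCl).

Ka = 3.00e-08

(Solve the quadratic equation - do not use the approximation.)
pH = 4.83

x² + Ka×x - Ka×C = 0. Using quadratic formula: [H⁺] = 1.4682e-05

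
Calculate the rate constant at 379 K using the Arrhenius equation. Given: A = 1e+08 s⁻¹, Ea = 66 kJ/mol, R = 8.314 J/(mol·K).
8.01e-02 s⁻¹

k = A·exp(-Ea/(R·T)) = 1e+08·exp(-66000/(8.314·379)) = 1e+08·exp(-20.9457) = 1e+08·8.0057e-10 = 8.01e-02 s⁻¹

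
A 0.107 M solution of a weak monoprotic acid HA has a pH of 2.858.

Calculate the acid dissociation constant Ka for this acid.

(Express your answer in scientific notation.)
K_a = 1.82e-05

[H⁺] = 10^(−pH) = 10^(−2.858) = 1.387e-03 M. For HA ⇌ H⁺ + A⁻, Ka = x²/(C − x) = (1.387e-03)²/(0.107 − 1.387e-03) = 1.82e-05.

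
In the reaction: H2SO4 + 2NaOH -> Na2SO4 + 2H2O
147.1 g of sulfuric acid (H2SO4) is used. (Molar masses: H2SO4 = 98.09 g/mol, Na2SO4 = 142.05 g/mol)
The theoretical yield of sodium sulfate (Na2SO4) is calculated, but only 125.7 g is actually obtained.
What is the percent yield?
Moles of H2SO4 = 147.1 g ÷ 98.09 g/mol = 1.49964 mol
Mole ratio: 1 mol Na2SO4 / 1 mol H2SO4
Moles of Na2SO4 = 1.49964 × (1/1) = 1.49964 mol
Theoretical yield = 1.49964 mol × 142.05 g/mol = 213.02 g
Actual yield = 125.7 g
Percent yield = (125.7 / 213.02) × 100% = 59.0%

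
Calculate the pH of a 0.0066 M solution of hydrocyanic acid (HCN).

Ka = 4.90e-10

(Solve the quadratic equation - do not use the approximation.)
pH = 5.75

x² + Ka×x - Ka×C = 0. Using quadratic formula: [H⁺] = 1.7981e-06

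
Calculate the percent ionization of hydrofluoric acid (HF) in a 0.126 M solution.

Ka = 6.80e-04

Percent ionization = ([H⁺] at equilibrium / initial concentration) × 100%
Percent ionization = 7.08%

Let x = [H⁺]. Ka = x²/(C - x) ⇒ x² + (6.80e-04)x - (6.80e-04)(0.126) = 0. x = 8.9226e-03. Percent = (8.9226e-03/0.126) × 100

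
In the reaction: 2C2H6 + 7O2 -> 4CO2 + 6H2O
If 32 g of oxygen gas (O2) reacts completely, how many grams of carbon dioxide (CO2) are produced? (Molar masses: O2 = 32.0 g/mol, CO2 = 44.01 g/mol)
Moles of O2 = 32 g ÷ 32.0 g/mol = 1 mol
Mole ratio: 4 mol CO2 / 7 mol O2
Moles of CO2 = 1 × (4/7) = 0.571429 mol
Mass of CO2 = 0.571429 mol × 44.01 g/mol = 25.15 g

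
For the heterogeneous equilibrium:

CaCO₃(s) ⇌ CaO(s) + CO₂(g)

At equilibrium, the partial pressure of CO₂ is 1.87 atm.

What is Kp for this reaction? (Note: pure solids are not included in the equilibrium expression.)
K_p = 1.87

Solids (CaCO₃, CaO) have activity 1 and are excluded.
Kp = P(CO₂) = 1.87.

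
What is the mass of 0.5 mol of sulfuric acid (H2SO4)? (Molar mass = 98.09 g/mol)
Mass = 0.5 mol × 98.09 g/mol = 49.05 g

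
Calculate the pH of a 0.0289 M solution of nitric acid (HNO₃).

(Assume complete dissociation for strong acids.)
pH = 1.54

[H⁺] = 0.0289 M for strong acid. pH = -log[H⁺] = -log(0.0289)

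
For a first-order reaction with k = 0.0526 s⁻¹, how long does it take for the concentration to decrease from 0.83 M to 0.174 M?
29.70 s

From ln[A] = ln[A]₀ - k·t: t = ln([A]₀/[A])/k = ln(0.83/0.174)/0.0526 = ln(4.7701)/0.0526 = 1.5624/0.0526 = 29.70 s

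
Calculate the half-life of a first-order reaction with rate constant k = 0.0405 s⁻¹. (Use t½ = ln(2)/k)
17.11 s

t½ = ln(2)/k = 0.6931/0.0405 = 17.11 s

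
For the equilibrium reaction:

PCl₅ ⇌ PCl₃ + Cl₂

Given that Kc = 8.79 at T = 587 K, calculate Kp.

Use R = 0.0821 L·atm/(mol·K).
K_p = 423.6138

Δn = (moles gaseous products) − (moles gaseous reactants) = 1
T = 587 K; RT = 0.0821 × 587 = 48.1927
Kp = Kc·(RT)^Δn = 8.79 × (48.1927)^1 = 8.79 × 48.1927 = 423.6138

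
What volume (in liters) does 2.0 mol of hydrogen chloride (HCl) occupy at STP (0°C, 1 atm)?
At STP, 1 mol of gas occupies 22.4 L
Volume = 2.0 mol × 22.4 L/mol = 44.80 L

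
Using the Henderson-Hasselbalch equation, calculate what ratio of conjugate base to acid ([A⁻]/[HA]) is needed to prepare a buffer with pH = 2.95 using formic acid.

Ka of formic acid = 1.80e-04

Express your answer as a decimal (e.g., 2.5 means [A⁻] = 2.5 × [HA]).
[A⁻]/[HA] = 0.160

pKa = −log(1.80e-04) = 3.7447. pH = pKa + log([A⁻]/[HA]). 2.95 = 3.7447 + log(ratio). log(ratio) = 2.95 − 3.7447 = -0.7947. ratio = 10^(-0.7947) = 0.160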